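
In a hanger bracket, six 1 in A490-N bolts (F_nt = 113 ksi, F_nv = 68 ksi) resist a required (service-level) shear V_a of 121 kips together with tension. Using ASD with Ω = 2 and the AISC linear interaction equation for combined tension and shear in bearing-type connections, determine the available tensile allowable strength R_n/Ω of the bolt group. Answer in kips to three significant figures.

145 kips

A_b = π·1²/4 = 0.7854 in²; f_rv = 121 / (6 × 0.7854) = 25.68 ksi.
F'_nt = 1.3 F_nt − (Ω F_nt / F_nv) f_rv = 1.3·113 − (2·113/68)·25.68 = 61.56 ksi, capped at F_nt → F'_nt = 61.56 ksi.
R_n = F'_nt · A_b · n = 61.56 × 0.7854 × 6 = 290.1 kips.
Allowable strength R_n/Ω = 290.1 / 2 = 145 kips.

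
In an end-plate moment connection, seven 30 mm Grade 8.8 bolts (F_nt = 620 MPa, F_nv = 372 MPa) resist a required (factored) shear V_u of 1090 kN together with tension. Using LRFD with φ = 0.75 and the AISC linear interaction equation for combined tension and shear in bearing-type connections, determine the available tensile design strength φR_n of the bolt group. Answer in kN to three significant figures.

A_b = π·30²/4 = 706.9 mm²; f_rv = 1090 × 1000 / (7 × 706.9) = 220.3 MPa.
F'_nt = 1.3 F_nt − (F_nt / φF_nv) f_rv = 1.3·620 − (620/(0.75·372))·220.3 = 316.5 MPa, capped at F_nt → F'_nt = 316.5 MPa.
R_n = F'_nt · A_b · n = 316.5 × 706.9 × 7 / 1000 = 1566 kN.
Design strength φR_n = 0.75 × 1566 = 1170 kN.

1170 kN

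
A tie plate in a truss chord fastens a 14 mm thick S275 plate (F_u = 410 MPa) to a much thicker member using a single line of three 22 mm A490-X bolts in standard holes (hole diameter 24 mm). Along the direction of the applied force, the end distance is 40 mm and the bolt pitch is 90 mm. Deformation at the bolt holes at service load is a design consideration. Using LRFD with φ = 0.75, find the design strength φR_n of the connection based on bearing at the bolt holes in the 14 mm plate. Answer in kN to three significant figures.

Per bolt r_n = 1.2 l_c t F_u ≤ 2.4 d t F_u; upper limit = 2.4 × 22 × 14 × 410 / 1000 = 303.1 kN.
Edge bolt: l_c = 40 − 24/2 = 28 mm → 1.2 × 28 × 14 × 410 / 1000 = 192.9 → r_n = 192.9 kN.
Interior bolts: l_c = 90 − 24 = 66 mm → 1.2 × 66 × 14 × 410 / 1000 = 454.6 → r_n = 303.1 kN.
R_n = 1 × 192.9 + 2 × 303.1 = 799 kN.
Design strength φR_n = 0.75 × 799 = 599 kN.

599 kN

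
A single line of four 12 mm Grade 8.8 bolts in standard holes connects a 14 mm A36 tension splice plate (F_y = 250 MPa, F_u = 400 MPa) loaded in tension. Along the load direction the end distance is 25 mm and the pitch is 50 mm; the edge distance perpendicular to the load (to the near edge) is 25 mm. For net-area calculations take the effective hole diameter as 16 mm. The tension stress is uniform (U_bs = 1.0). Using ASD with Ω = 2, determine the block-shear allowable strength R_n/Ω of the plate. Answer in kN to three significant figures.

231 kN

Shear plane L_v = 25 + 3·50 = 175 mm; A_gv = 175 × 14 = 2450 mm².
A_nv = (175 − 3.5·16) × 14 = 1666 mm².
A_nt = (25 − 0.5·16) × 14 = 238 mm².
0.6 F_u A_nv = 399.8 kN; 0.6 F_y A_gv = 367.5 kN → shear yielding governs the shear term.
R_n = 367.5 + 1.0 × 400 × 238 / 1000 = 462.7 kN.
Allowable strength R_n/Ω = 462.7 / 2 = 231 kN.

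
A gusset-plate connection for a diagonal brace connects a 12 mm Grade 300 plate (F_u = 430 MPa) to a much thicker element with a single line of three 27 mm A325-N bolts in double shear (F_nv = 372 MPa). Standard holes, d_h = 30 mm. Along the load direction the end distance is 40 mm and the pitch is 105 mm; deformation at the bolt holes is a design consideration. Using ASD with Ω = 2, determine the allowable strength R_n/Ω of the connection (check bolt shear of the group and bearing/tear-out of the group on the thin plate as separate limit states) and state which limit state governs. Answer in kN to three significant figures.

412 kN (bearing governs)

Bolt shear: A_b = π·27²/4 = 572.6 mm²; R_n = 372 × 572.6 × 3 × 2 / 1000 = 1278 kN → 1278 / 2 = 639 kN.
Bearing (1.2 l_c t F_u ≤ 2.4 d t F_u): upper limit = 2.4·27·12·430 / 1000 = 334.4 kN.
  Edge l_c = 40 − 30/2 = 25 → r_n = 154.8 kN; interior l_c = 105 − 30 = 75 → r_n = 334.4 kN.
  R_n,bearing = 1·154.8 + 2·334.4 = 823.5 kN → 823.5 / 2 = 412 kN.
Bearing governs: 412 kN.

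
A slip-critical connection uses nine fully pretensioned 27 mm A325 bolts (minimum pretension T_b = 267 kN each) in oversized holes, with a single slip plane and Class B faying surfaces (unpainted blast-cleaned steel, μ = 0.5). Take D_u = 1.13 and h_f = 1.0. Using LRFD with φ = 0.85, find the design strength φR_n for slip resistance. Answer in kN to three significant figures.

1150 kN

R_n = μ · D_u · h_f · T_b · n_s · n_b = 0.5 × 1.13 × 1.0 × 267 × 1 × 9 = 1358 kN.
Design strength φR_n = 0.85 × 1358 = 1150 kN.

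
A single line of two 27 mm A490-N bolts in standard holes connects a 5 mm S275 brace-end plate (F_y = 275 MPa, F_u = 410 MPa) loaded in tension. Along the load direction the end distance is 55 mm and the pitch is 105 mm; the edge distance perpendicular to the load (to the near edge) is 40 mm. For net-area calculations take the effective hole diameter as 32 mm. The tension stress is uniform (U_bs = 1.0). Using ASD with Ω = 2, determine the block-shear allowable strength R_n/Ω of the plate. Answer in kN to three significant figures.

90.6 kN

Shear plane L_v = 55 + 1·105 = 160 mm; A_gv = 160 × 5 = 800 mm².
A_nv = (160 − 1.5·32) × 5 = 560 mm².
A_nt = (40 − 0.5·32) × 5 = 120 mm².
0.6 F_u A_nv = 137.8 kN; 0.6 F_y A_gv = 132 kN → shear yielding governs the shear term.
R_n = 132 + 1.0 × 410 × 120 / 1000 = 181.2 kN.
Allowable strength R_n/Ω = 181.2 / 2 = 90.6 kN.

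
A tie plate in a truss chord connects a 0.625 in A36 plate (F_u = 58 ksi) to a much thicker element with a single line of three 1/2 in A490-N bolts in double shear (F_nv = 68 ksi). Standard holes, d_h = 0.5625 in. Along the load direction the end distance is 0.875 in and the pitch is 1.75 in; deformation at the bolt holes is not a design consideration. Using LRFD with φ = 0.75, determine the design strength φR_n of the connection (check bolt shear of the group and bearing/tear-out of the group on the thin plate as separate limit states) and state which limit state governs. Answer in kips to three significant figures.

60.1 kips (bolt shear governs)

Bolt shear: A_b = π·0.5²/4 = 0.1963 in²; R_n = 68 × 0.1963 × 3 × 2 = 80.11 kips → 0.75 × 80.11 = 60.1 kips.
Bearing (1.5 l_c t F_u ≤ 3.0 d t F_u): upper limit = 3.0·0.5·0.625·58 = 54.38 kips.
  Edge l_c = 0.875 − 0.5625/2 = 0.5938 → r_n = 32.29 kips; interior l_c = 1.75 − 0.5625 = 1.188 → r_n = 54.38 kips.
  R_n,bearing = 1·32.29 + 2·54.38 = 141 kips → 0.75 × 141 = 106 kips.
Bolt shear governs: 60.1 kips.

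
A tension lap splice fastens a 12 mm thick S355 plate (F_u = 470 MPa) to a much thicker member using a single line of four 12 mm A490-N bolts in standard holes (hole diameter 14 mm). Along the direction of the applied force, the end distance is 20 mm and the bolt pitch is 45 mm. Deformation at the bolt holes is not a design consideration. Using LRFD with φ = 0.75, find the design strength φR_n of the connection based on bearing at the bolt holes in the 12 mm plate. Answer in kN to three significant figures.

539 kN

Per bolt r_n = 1.5 l_c t F_u ≤ 3.0 d t F_u; upper limit = 3.0 × 12 × 12 × 470 / 1000 = 203 kN.
Edge bolt: l_c = 20 − 14/2 = 13 mm → 1.5 × 13 × 12 × 470 / 1000 = 110 → r_n = 110 kN.
Interior bolts: l_c = 45 − 14 = 31 mm → 1.5 × 31 × 12 × 470 / 1000 = 262.3 → r_n = 203 kN.
R_n = 1 × 110 + 3 × 203 = 719.1 kN.
Design strength φR_n = 0.75 × 719.1 = 539 kN.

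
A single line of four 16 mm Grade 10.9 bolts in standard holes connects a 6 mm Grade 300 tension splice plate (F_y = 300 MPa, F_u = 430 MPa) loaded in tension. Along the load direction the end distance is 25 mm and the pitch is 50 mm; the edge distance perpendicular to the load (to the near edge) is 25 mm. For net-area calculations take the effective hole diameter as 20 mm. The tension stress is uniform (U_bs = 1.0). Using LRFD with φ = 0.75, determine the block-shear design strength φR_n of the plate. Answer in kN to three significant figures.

Shear plane L_v = 25 + 3·50 = 175 mm; A_gv = 175 × 6 = 1050 mm².
A_nv = (175 − 3.5·20) × 6 = 630 mm².
A_nt = (25 − 0.5·20) × 6 = 90 mm².
0.6 F_u A_nv = 162.5 kN; 0.6 F_y A_gv = 189 kN → shear rupture governs the shear term.
R_n = 162.5 + 1.0 × 430 × 90 / 1000 = 201.2 kN.
Design strength φR_n = 0.75 × 201.2 = 151 kN.

151 kN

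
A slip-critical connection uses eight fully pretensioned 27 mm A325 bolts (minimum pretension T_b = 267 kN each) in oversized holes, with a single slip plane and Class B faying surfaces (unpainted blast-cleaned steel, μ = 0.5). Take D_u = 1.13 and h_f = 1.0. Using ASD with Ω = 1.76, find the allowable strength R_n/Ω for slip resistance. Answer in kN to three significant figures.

686 kN

R_n = μ · D_u · h_f · T_b · n_s · n_b = 0.5 × 1.13 × 1.0 × 267 × 1 × 8 = 1207 kN.
Allowable strength R_n/Ω = 1207 / 1.76 = 686 kN.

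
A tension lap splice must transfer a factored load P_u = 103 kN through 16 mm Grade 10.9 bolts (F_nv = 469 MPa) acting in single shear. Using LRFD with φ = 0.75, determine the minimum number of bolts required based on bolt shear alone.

A_b = π·16²/4 = 201.1 mm².
Per-bolt design strength φR_n = 0.75 × 469 × 201.1 × 1 / 1000 = 70.72 kN.
n ≥ 103 / 70.72 = 1.456 → use 2 bolts.

2 bolts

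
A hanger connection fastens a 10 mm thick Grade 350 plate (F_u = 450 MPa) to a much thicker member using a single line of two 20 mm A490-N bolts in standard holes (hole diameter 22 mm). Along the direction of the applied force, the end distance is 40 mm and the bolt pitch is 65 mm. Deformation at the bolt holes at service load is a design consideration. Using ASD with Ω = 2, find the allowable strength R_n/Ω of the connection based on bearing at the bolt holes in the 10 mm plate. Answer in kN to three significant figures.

186 kN

Per bolt r_n = 1.2 l_c t F_u ≤ 2.4 d t F_u; upper limit = 2.4 × 20 × 10 × 450 / 1000 = 216 kN.
Edge bolt: l_c = 40 − 22/2 = 29 mm → 1.2 × 29 × 10 × 450 / 1000 = 156.6 → r_n = 156.6 kN.
Interior bolts: l_c = 65 − 22 = 43 mm → 1.2 × 43 × 10 × 450 / 1000 = 232.2 → r_n = 216 kN.
R_n = 1 × 156.6 + 1 × 216 = 372.6 kN.
Allowable strength R_n/Ω = 372.6 / 2 = 186 kN.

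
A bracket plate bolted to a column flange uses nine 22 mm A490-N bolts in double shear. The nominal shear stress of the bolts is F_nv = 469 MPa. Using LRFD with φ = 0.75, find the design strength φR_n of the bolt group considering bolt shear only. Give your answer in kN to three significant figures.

2410 kN

A_b = π × 22² / 4 = 380.1 mm².
R_n = F_nv · A_b · n · n_s = 469 × 380.1 × 9 × 2 / 1000 = 3209 kN.
Design strength φR_n = 0.75 × 3209 = 2410 kN.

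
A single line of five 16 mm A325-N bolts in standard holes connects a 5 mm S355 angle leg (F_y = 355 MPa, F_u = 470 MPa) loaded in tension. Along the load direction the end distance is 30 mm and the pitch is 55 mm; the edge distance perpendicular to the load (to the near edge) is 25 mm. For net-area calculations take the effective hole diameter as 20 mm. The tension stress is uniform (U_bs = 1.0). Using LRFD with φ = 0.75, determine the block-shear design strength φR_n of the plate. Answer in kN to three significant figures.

Shear plane L_v = 30 + 4·55 = 250 mm; A_gv = 250 × 5 = 1250 mm².
A_nv = (250 − 4.5·20) × 5 = 800 mm².
A_nt = (25 − 0.5·20) × 5 = 75 mm².
0.6 F_u A_nv = 225.6 kN; 0.6 F_y A_gv = 266.2 kN → shear rupture governs the shear term.
R_n = 225.6 + 1.0 × 470 × 75 / 1000 = 260.9 kN.
Design strength φR_n = 0.75 × 260.9 = 196 kN.

196 kN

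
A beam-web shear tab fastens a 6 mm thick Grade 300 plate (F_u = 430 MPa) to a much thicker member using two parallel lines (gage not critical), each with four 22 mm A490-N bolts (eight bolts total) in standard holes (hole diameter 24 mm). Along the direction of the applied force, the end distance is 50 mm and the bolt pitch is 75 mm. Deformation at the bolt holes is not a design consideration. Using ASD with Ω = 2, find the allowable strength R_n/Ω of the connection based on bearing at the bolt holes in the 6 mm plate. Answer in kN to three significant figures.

Per bolt r_n = 1.5 l_c t F_u ≤ 3.0 d t F_u; upper limit = 3.0 × 22 × 6 × 430 / 1000 = 170.3 kN.
Edge bolt: l_c = 50 − 24/2 = 38 mm → 1.5 × 38 × 6 × 430 / 1000 = 147.1 → r_n = 147.1 kN.
Interior bolts: l_c = 75 − 24 = 51 mm → 1.5 × 51 × 6 × 430 / 1000 = 197.4 → r_n = 170.3 kN.
R_n = 2 × 147.1 + 6 × 170.3 = 1316 kN.
Allowable strength R_n/Ω = 1316 / 2 = 658 kN.

658 kN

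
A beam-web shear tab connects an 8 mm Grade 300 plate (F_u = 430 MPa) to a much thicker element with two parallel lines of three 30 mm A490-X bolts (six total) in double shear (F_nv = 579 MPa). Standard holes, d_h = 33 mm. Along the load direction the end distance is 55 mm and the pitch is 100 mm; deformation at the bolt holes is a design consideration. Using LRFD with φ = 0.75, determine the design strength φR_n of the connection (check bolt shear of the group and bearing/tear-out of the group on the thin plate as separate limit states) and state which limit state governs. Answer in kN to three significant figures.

981 kN (bearing governs)

Bolt shear: A_b = π·30²/4 = 706.9 mm²; R_n = 579 × 706.9 × 6 × 2 / 1000 = 4911 kN → 0.75 × 4911 = 3680 kN.
Bearing (1.2 l_c t F_u ≤ 2.4 d t F_u): upper limit = 2.4·30·8·430 / 1000 = 247.7 kN.
  Edge l_c = 55 − 33/2 = 38.5 → r_n = 158.9 kN; interior l_c = 100 − 33 = 67 → r_n = 247.7 kN.
  R_n,bearing = 2·158.9 + 4·247.7 = 1309 kN → 0.75 × 1309 = 981 kN.
Bearing governs: 981 kN.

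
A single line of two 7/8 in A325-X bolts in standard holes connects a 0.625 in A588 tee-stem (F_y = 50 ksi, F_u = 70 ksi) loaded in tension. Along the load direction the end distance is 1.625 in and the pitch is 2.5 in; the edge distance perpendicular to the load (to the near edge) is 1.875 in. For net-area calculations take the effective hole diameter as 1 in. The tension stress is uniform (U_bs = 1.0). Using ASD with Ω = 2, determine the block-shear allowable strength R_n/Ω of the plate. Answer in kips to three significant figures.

Shear plane L_v = 1.625 + 1·2.5 = 4.125 in; A_gv = 4.125 × 0.625 = 2.578 in².
A_nv = (4.125 − 1.5·1) × 0.625 = 1.641 in².
A_nt = (1.875 − 0.5·1) × 0.625 = 0.8594 in².
0.6 F_u A_nv = 68.91 kips; 0.6 F_y A_gv = 77.34 kips → shear rupture governs the shear term.
R_n = 68.91 + 1.0 × 70 × 0.8594 = 129.1 kips.
Allowable strength R_n/Ω = 129.1 / 2 = 64.5 kips.

64.5 kips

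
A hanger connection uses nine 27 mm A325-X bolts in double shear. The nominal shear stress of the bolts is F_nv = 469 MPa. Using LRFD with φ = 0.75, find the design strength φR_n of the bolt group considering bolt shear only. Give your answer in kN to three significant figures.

A_b = π × 27² / 4 = 572.6 mm².
R_n = F_nv · A_b · n · n_s = 469 × 572.6 × 9 × 2 / 1000 = 4834 kN.
Design strength φR_n = 0.75 × 4834 = 3630 kN.

3630 kN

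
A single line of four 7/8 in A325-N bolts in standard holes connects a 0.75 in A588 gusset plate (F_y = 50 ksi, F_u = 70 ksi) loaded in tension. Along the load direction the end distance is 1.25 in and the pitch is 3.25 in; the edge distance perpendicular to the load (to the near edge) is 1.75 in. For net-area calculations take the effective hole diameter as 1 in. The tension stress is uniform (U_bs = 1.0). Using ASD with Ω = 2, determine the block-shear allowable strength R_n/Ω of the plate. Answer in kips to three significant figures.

151 kips

Shear plane L_v = 1.25 + 3·3.25 = 11 in; A_gv = 11 × 0.75 = 8.25 in².
A_nv = (11 − 3.5·1) × 0.75 = 5.625 in².
A_nt = (1.75 − 0.5·1) × 0.75 = 0.9375 in².
0.6 F_u A_nv = 236.2 kips; 0.6 F_y A_gv = 247.5 kips → shear rupture governs the shear term.
R_n = 236.2 + 1.0 × 70 × 0.9375 = 301.9 kips.
Allowable strength R_n/Ω = 301.9 / 2 = 151 kips.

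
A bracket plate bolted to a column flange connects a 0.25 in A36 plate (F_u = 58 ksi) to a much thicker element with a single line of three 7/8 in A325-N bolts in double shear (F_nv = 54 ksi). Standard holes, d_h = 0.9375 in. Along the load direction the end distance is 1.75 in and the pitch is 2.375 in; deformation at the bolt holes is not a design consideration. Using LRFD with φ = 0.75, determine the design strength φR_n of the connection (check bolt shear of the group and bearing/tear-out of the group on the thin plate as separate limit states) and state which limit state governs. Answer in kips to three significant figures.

67.8 kips (bearing governs)

Bolt shear: A_b = π·0.875²/4 = 0.6013 in²; R_n = 54 × 0.6013 × 3 × 2 = 194.8 kips → 0.75 × 194.8 = 146 kips.
Bearing (1.5 l_c t F_u ≤ 3.0 d t F_u): upper limit = 3.0·0.875·0.25·58 = 38.06 kips.
  Edge l_c = 1.75 − 0.9375/2 = 1.281 → r_n = 27.87 kips; interior l_c = 2.375 − 0.9375 = 1.438 → r_n = 31.27 kips.
  R_n,bearing = 1·27.87 + 2·31.27 = 90.4 kips → 0.75 × 90.4 = 67.8 kips.
Bearing governs: 67.8 kips.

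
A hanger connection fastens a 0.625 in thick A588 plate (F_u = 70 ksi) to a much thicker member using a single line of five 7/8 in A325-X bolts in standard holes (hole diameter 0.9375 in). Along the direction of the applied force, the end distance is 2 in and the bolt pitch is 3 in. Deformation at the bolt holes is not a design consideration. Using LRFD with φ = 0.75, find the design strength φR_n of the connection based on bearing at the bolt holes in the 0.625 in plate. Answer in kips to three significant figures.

Per bolt r_n = 1.5 l_c t F_u ≤ 3.0 d t F_u; upper limit = 3.0 × 0.875 × 0.625 × 70 = 114.8 kips.
Edge bolt: l_c = 2 − 0.9375/2 = 1.531 in → 1.5 × 1.531 × 0.625 × 70 = 100.5 → r_n = 100.5 kips.
Interior bolts: l_c = 3 − 0.9375 = 2.062 in → 1.5 × 2.062 × 0.625 × 70 = 135.4 → r_n = 114.8 kips.
R_n = 1 × 100.5 + 4 × 114.8 = 559.9 kips.
Design strength φR_n = 0.75 × 559.9 = 420 kips.

420 kips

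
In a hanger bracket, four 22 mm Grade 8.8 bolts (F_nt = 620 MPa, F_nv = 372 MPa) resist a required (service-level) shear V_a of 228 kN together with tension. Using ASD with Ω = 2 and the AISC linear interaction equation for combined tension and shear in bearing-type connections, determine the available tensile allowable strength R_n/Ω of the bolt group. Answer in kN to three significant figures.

A_b = π·22²/4 = 380.1 mm²; f_rv = 228 × 1000 / (4 × 380.1) = 149.9 MPa.
F'_nt = 1.3 F_nt − (Ω F_nt / F_nv) f_rv = 1.3·620 − (2·620/372)·149.9 = 306.2 MPa, capped at F_nt → F'_nt = 306.2 MPa.
R_n = F'_nt · A_b · n = 306.2 × 380.1 × 4 / 1000 = 465.5 kN.
Allowable strength R_n/Ω = 465.5 / 2 = 233 kN.

233 kN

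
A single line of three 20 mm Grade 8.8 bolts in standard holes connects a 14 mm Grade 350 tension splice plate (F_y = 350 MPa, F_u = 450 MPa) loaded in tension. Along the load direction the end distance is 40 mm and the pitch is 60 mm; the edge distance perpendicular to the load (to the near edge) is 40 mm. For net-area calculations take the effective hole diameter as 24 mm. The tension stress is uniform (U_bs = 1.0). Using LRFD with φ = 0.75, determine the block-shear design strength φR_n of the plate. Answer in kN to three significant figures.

Shear plane L_v = 40 + 2·60 = 160 mm; A_gv = 160 × 14 = 2240 mm².
A_nv = (160 − 2.5·24) × 14 = 1400 mm².
A_nt = (40 − 0.5·24) × 14 = 392 mm².
0.6 F_u A_nv = 378 kN; 0.6 F_y A_gv = 470.4 kN → shear rupture governs the shear term.
R_n = 378 + 1.0 × 450 × 392 / 1000 = 554.4 kN.
Design strength φR_n = 0.75 × 554.4 = 416 kN.

416 kN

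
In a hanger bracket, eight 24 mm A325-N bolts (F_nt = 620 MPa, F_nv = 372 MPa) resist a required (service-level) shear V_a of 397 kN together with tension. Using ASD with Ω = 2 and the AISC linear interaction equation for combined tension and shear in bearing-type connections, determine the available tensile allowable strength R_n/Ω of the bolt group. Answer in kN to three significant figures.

797 kN

A_b = π·24²/4 = 452.4 mm²; f_rv = 397 × 1000 / (8 × 452.4) = 109.7 MPa.
F'_nt = 1.3 F_nt − (Ω F_nt / F_nv) f_rv = 1.3·620 − (2·620/372)·109.7 = 440.3 MPa, capped at F_nt → F'_nt = 440.3 MPa.
R_n = F'_nt · A_b · n = 440.3 × 452.4 × 8 / 1000 = 1594 kN.
Allowable strength R_n/Ω = 1594 / 2 = 797 kN.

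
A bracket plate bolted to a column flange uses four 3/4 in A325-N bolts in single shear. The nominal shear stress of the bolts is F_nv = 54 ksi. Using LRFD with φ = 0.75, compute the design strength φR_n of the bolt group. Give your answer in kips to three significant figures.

71.6 kips

A_b = π × 0.75² / 4 = 0.4418 in².
R_n = F_nv · A_b · n · n_s = 54 × 0.4418 × 4 × 1 = 95.43 kips.
Design strength φR_n = 0.75 × 95.43 = 71.6 kips.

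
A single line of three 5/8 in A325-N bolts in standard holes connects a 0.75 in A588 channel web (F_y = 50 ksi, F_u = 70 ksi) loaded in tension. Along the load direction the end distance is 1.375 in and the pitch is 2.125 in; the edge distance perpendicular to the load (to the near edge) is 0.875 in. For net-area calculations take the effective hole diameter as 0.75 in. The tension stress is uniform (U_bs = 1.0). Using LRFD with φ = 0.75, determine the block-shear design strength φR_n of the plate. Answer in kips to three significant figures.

108 kips

Shear plane L_v = 1.375 + 2·2.125 = 5.625 in; A_gv = 5.625 × 0.75 = 4.219 in².
A_nv = (5.625 − 2.5·0.75) × 0.75 = 2.812 in².
A_nt = (0.875 − 0.5·0.75) × 0.75 = 0.375 in².
0.6 F_u A_nv = 118.1 kips; 0.6 F_y A_gv = 126.6 kips → shear rupture governs the shear term.
R_n = 118.1 + 1.0 × 70 × 0.375 = 144.4 kips.
Design strength φR_n = 0.75 × 144.4 = 108 kips.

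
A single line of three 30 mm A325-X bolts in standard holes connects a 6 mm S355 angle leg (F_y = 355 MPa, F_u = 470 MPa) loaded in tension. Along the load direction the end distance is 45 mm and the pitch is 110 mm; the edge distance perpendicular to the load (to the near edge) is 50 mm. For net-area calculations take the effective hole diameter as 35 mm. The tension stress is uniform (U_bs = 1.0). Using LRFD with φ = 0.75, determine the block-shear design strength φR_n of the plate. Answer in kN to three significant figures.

294 kN

Shear plane L_v = 45 + 2·110 = 265 mm; A_gv = 265 × 6 = 1590 mm².
A_nv = (265 − 2.5·35) × 6 = 1065 mm².
A_nt = (50 − 0.5·35) × 6 = 195 mm².
0.6 F_u A_nv = 300.3 kN; 0.6 F_y A_gv = 338.7 kN → shear rupture governs the shear term.
R_n = 300.3 + 1.0 × 470 × 195 / 1000 = 392 kN.
Design strength φR_n = 0.75 × 392 = 294 kN.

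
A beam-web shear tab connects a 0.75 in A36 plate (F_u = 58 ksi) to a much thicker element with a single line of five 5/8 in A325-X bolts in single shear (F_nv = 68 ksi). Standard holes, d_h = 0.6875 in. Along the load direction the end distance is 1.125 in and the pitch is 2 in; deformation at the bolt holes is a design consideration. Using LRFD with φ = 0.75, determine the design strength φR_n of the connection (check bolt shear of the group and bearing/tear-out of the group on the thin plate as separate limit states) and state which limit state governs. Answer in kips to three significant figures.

Bolt shear: A_b = π·0.625²/4 = 0.3068 in²; R_n = 68 × 0.3068 × 5 × 1 = 104.3 kips → 0.75 × 104.3 = 78.2 kips.
Bearing (1.2 l_c t F_u ≤ 2.4 d t F_u): upper limit = 2.4·0.625·0.75·58 = 65.25 kips.
  Edge l_c = 1.125 − 0.6875/2 = 0.7812 → r_n = 40.78 kips; interior l_c = 2 − 0.6875 = 1.312 → r_n = 65.25 kips.
  R_n,bearing = 1·40.78 + 4·65.25 = 301.8 kips → 0.75 × 301.8 = 226 kips.
Bolt shear governs: 78.2 kips.

78.2 kips (bolt shear governs)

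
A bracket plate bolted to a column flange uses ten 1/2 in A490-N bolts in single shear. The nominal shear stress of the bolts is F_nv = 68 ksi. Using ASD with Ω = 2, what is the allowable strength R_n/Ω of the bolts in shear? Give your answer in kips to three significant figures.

66.8 kips

A_b = π × 0.5² / 4 = 0.1963 in².
R_n = F_nv · A_b · n · n_s = 68 × 0.1963 × 10 × 1 = 133.5 kips.
Allowable strength R_n/Ω = 133.5 / 2 = 66.8 kips.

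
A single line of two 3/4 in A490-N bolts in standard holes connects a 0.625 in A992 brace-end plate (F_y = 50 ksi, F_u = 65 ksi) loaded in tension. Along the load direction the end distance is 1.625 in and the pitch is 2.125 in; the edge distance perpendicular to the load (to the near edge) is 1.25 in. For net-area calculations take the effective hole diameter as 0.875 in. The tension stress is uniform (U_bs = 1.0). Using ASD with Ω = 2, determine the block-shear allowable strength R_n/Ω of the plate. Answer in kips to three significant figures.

46.2 kips

Shear plane L_v = 1.625 + 1·2.125 = 3.75 in; A_gv = 3.75 × 0.625 = 2.344 in².
A_nv = (3.75 − 1.5·0.875) × 0.625 = 1.523 in².
A_nt = (1.25 − 0.5·0.875) × 0.625 = 0.5078 in².
0.6 F_u A_nv = 59.41 kips; 0.6 F_y A_gv = 70.31 kips → shear rupture governs the shear term.
R_n = 59.41 + 1.0 × 65 × 0.5078 = 92.42 kips.
Allowable strength R_n/Ω = 92.42 / 2 = 46.2 kips.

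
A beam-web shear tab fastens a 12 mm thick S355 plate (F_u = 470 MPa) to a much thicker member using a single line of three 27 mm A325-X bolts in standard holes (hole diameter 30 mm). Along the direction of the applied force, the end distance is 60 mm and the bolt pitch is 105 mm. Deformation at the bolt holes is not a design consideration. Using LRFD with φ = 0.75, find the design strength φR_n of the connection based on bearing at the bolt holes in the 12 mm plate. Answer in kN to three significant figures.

Per bolt r_n = 1.5 l_c t F_u ≤ 3.0 d t F_u; upper limit = 3.0 × 27 × 12 × 470 / 1000 = 456.8 kN.
Edge bolt: l_c = 60 − 30/2 = 45 mm → 1.5 × 45 × 12 × 470 / 1000 = 380.7 → r_n = 380.7 kN.
Interior bolts: l_c = 105 − 30 = 75 mm → 1.5 × 75 × 12 × 470 / 1000 = 634.5 → r_n = 456.8 kN.
R_n = 1 × 380.7 + 2 × 456.8 = 1294 kN.
Design strength φR_n = 0.75 × 1294 = 971 kN.

971 kN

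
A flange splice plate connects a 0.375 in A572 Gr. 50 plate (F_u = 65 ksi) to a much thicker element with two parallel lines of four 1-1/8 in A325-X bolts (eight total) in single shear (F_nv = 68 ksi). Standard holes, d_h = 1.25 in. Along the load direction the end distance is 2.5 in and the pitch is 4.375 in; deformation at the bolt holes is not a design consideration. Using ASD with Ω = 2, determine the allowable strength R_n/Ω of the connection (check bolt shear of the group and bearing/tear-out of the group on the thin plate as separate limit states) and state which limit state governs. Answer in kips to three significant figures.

270 kips (bolt shear governs)

Bolt shear: A_b = π·1.125²/4 = 0.994 in²; R_n = 68 × 0.994 × 8 × 1 = 540.7 kips → 540.7 / 2 = 270 kips.
Bearing (1.5 l_c t F_u ≤ 3.0 d t F_u): upper limit = 3.0·1.125·0.375·65 = 82.27 kips.
  Edge l_c = 2.5 − 1.25/2 = 1.875 → r_n = 68.55 kips; interior l_c = 4.375 − 1.25 = 3.125 → r_n = 82.27 kips.
  R_n,bearing = 2·68.55 + 6·82.27 = 630.7 kips → 630.7 / 2 = 315 kips.
Bolt shear governs: 270 kips.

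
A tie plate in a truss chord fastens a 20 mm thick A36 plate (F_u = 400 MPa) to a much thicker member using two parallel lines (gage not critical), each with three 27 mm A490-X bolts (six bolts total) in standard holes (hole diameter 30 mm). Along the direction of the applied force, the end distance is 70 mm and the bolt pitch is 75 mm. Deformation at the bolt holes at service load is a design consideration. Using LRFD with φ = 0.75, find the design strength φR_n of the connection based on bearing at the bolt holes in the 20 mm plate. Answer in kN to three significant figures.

2070 kN

Per bolt r_n = 1.2 l_c t F_u ≤ 2.4 d t F_u; upper limit = 2.4 × 27 × 20 × 400 / 1000 = 518.4 kN.
Edge bolt: l_c = 70 − 30/2 = 55 mm → 1.2 × 55 × 20 × 400 / 1000 = 528 → r_n = 518.4 kN.
Interior bolts: l_c = 75 − 30 = 45 mm → 1.2 × 45 × 20 × 400 / 1000 = 432 → r_n = 432 kN.
R_n = 2 × 518.4 + 4 × 432 = 2765 kN.
Design strength φR_n = 0.75 × 2765 = 2070 kN.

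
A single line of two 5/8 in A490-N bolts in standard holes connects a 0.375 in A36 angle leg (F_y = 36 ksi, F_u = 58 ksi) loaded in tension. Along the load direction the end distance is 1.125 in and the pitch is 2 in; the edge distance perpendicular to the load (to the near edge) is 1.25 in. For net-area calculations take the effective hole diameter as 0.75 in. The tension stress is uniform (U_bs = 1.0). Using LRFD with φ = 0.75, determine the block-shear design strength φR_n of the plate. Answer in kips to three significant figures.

Shear plane L_v = 1.125 + 1·2 = 3.125 in; A_gv = 3.125 × 0.375 = 1.172 in².
A_nv = (3.125 − 1.5·0.75) × 0.375 = 0.75 in².
A_nt = (1.25 − 0.5·0.75) × 0.375 = 0.3281 in².
0.6 F_u A_nv = 26.1 kips; 0.6 F_y A_gv = 25.31 kips → shear yielding governs the shear term.
R_n = 25.31 + 1.0 × 58 × 0.3281 = 44.34 kips.
Design strength φR_n = 0.75 × 44.34 = 33.3 kips.

33.3 kips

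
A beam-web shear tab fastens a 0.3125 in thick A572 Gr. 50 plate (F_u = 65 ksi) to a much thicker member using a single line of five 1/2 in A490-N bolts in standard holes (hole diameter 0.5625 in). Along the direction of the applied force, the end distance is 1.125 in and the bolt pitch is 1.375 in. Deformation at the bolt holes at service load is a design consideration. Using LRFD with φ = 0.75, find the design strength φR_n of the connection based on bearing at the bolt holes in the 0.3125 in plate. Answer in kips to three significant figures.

74.8 kips

Per bolt r_n = 1.2 l_c t F_u ≤ 2.4 d t F_u; upper limit = 2.4 × 0.5 × 0.3125 × 65 = 24.38 kips.
Edge bolt: l_c = 1.125 − 0.5625/2 = 0.8438 in → 1.2 × 0.8438 × 0.3125 × 65 = 20.57 → r_n = 20.57 kips.
Interior bolts: l_c = 1.375 − 0.5625 = 0.8125 in → 1.2 × 0.8125 × 0.3125 × 65 = 19.8 → r_n = 19.8 kips.
R_n = 1 × 20.57 + 4 × 19.8 = 99.79 kips.
Design strength φR_n = 0.75 × 99.79 = 74.8 kips.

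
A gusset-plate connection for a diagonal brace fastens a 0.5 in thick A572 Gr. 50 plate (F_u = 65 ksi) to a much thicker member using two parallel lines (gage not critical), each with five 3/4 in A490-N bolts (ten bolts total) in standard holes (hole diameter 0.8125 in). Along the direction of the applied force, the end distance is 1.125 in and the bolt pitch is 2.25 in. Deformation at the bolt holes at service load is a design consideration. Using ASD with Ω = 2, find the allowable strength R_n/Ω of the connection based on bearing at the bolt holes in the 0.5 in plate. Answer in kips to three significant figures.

Per bolt r_n = 1.2 l_c t F_u ≤ 2.4 d t F_u; upper limit = 2.4 × 0.75 × 0.5 × 65 = 58.5 kips.
Edge bolt: l_c = 1.125 − 0.8125/2 = 0.7188 in → 1.2 × 0.7188 × 0.5 × 65 = 28.03 → r_n = 28.03 kips.
Interior bolts: l_c = 2.25 − 0.8125 = 1.438 in → 1.2 × 1.438 × 0.5 × 65 = 56.06 → r_n = 56.06 kips.
R_n = 2 × 28.03 + 8 × 56.06 = 504.6 kips.
Allowable strength R_n/Ω = 504.6 / 2 = 252 kips.

252 kips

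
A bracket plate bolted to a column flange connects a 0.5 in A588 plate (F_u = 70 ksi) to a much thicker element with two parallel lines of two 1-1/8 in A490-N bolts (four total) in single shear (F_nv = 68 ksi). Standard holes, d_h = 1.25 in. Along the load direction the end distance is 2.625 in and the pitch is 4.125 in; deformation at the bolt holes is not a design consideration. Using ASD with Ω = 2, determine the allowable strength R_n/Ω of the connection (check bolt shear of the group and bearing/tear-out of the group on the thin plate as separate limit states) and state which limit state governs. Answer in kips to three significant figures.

Bolt shear: A_b = π·1.125²/4 = 0.994 in²; R_n = 68 × 0.994 × 4 × 1 = 270.4 kips → 270.4 / 2 = 135 kips.
Bearing (1.5 l_c t F_u ≤ 3.0 d t F_u): upper limit = 3.0·1.125·0.5·70 = 118.1 kips.
  Edge l_c = 2.625 − 1.25/2 = 2 → r_n = 105 kips; interior l_c = 4.125 − 1.25 = 2.875 → r_n = 118.1 kips.
  R_n,bearing = 2·105 + 2·118.1 = 446.2 kips → 446.2 / 2 = 223 kips.
Bolt shear governs: 135 kips.

135 kips (bolt shear governs)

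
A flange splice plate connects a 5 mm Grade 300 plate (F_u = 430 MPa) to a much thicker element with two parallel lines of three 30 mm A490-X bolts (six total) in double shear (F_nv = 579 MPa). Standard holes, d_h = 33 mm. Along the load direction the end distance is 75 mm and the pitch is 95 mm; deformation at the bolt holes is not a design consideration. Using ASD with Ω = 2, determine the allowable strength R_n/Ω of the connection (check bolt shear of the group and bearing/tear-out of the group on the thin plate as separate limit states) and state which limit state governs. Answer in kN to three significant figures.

576 kN (bearing governs)

Bolt shear: A_b = π·30²/4 = 706.9 mm²; R_n = 579 × 706.9 × 6 × 2 / 1000 = 4911 kN → 4911 / 2 = 2460 kN.
Bearing (1.5 l_c t F_u ≤ 3.0 d t F_u): upper limit = 3.0·30·5·430 / 1000 = 193.5 kN.
  Edge l_c = 75 − 33/2 = 58.5 → r_n = 188.7 kN; interior l_c = 95 − 33 = 62 → r_n = 193.5 kN.
  R_n,bearing = 2·188.7 + 4·193.5 = 1151 kN → 1151 / 2 = 576 kN.
Bearing governs: 576 kN.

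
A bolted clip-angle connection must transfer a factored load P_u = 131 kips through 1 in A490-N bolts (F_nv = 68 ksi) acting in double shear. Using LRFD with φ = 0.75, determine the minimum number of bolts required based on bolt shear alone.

A_b = π·1²/4 = 0.7854 in².
Per-bolt design strength φR_n = 0.75 × 68 × 0.7854 × 2 = 80.11 kips.
n ≥ 131 / 80.11 = 1.635 → use 2 bolts.

2 bolts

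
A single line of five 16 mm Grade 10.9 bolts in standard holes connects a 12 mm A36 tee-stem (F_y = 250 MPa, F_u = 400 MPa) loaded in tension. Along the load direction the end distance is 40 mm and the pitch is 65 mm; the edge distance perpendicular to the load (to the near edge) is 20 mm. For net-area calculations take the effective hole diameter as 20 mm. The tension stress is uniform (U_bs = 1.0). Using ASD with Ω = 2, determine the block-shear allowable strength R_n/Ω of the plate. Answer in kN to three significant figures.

294 kN

Shear plane L_v = 40 + 4·65 = 300 mm; A_gv = 300 × 12 = 3600 mm².
A_nv = (300 − 4.5·20) × 12 = 2520 mm².
A_nt = (20 − 0.5·20) × 12 = 120 mm².
0.6 F_u A_nv = 604.8 kN; 0.6 F_y A_gv = 540 kN → shear yielding governs the shear term.
R_n = 540 + 1.0 × 400 × 120 / 1000 = 588 kN.
Allowable strength R_n/Ω = 588 / 2 = 294 kN.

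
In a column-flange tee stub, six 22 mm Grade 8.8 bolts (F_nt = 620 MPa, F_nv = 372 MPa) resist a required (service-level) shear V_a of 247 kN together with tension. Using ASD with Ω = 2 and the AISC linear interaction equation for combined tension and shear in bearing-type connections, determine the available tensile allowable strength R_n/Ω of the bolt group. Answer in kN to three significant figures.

507 kN

A_b = π·22²/4 = 380.1 mm²; f_rv = 247 × 1000 / (6 × 380.1) = 108.3 MPa.
F'_nt = 1.3 F_nt − (Ω F_nt / F_nv) f_rv = 1.3·620 − (2·620/372)·108.3 = 445 MPa, capped at F_nt → F'_nt = 445 MPa.
R_n = F'_nt · A_b · n = 445 × 380.1 × 6 / 1000 = 1015 kN.
Allowable strength R_n/Ω = 1015 / 2 = 507 kN.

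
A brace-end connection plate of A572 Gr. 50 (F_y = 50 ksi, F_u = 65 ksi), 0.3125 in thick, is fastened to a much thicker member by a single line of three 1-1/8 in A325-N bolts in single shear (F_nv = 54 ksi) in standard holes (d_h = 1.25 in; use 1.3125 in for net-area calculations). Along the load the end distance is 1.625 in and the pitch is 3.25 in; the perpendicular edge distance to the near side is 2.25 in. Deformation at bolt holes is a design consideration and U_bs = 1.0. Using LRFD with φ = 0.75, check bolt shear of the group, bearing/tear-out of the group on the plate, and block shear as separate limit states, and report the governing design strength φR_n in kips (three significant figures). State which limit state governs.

68.6 kips (block shear governs)

Bolt shear: A_b = π·1.125²/4 = 0.994 in²; R_n = 54 × 0.994 × 3 × 1 = 161 kips → 0.75 × 161 = 121 kips.
Bearing: edge l_c = 1, r_n = 24.38 kips; interior l_c = 2, r_n = 48.75 kips; R_n = 24.38 + 2·48.75 = 121.9 kips → 91.4 kips.
Block shear: A_gv = 2.539, A_nv = 1.514, A_nt = 0.498 in²; R_n = min(0.6F_uA_nv, 0.6F_yA_gv) + U_bs·F_u·A_nt = 91.41 kips → 68.6 kips.
Block shear governs: 68.6 kips.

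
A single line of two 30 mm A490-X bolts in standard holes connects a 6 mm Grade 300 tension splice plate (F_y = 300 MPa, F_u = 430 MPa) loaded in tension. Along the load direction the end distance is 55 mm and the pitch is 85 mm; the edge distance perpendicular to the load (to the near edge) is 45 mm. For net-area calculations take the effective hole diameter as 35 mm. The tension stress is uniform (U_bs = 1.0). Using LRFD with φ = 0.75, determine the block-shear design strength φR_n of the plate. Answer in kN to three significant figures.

155 kN

Shear plane L_v = 55 + 1·85 = 140 mm; A_gv = 140 × 6 = 840 mm².
A_nv = (140 − 1.5·35) × 6 = 525 mm².
A_nt = (45 − 0.5·35) × 6 = 165 mm².
0.6 F_u A_nv = 135.4 kN; 0.6 F_y A_gv = 151.2 kN → shear rupture governs the shear term.
R_n = 135.4 + 1.0 × 430 × 165 / 1000 = 206.4 kN.
Design strength φR_n = 0.75 × 206.4 = 155 kN.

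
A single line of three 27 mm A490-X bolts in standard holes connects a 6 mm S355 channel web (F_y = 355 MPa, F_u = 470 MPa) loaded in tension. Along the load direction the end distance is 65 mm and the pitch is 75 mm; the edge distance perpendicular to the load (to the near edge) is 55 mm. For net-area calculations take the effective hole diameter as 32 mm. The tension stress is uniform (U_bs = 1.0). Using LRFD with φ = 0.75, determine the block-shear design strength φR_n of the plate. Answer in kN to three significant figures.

254 kN

Shear plane L_v = 65 + 2·75 = 215 mm; A_gv = 215 × 6 = 1290 mm².
A_nv = (215 − 2.5·32) × 6 = 810 mm².
A_nt = (55 − 0.5·32) × 6 = 234 mm².
0.6 F_u A_nv = 228.4 kN; 0.6 F_y A_gv = 274.8 kN → shear rupture governs the shear term.
R_n = 228.4 + 1.0 × 470 × 234 / 1000 = 338.4 kN.
Design strength φR_n = 0.75 × 338.4 = 254 kN.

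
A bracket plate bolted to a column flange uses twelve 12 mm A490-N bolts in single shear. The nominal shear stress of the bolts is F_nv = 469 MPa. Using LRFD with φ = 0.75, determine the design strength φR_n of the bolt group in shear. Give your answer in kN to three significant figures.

477 kN

A_b = π × 12² / 4 = 113.1 mm².
R_n = F_nv · A_b · n · n_s = 469 × 113.1 × 12 × 1 / 1000 = 636.5 kN.
Design strength φR_n = 0.75 × 636.5 = 477 kN.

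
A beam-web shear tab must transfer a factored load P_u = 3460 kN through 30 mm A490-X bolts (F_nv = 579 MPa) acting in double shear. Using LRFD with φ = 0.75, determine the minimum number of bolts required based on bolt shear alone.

A_b = π·30²/4 = 706.9 mm².
Per-bolt design strength φR_n = 0.75 × 579 × 706.9 × 2 / 1000 = 613.9 kN.
n ≥ 3460 / 613.9 = 5.636 → use 6 bolts.

6 bolts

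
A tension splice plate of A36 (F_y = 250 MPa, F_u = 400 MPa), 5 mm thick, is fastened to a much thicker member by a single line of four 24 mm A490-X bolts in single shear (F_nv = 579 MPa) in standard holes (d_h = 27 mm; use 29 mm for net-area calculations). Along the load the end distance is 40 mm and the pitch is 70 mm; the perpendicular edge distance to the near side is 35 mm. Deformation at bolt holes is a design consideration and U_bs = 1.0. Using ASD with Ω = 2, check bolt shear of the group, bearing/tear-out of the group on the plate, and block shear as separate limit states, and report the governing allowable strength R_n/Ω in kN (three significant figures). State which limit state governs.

Bolt shear: A_b = π·24²/4 = 452.4 mm²; R_n = 579 × 452.4 × 4 × 1 / 1000 = 1048 kN → 1048 / 2 = 524 kN.
Bearing: edge l_c = 26.5, r_n = 63.6 kN; interior l_c = 43, r_n = 103.2 kN; R_n = 63.6 + 3·103.2 = 373.2 kN → 187 kN.
Block shear: A_gv = 1250, A_nv = 742.5, A_nt = 102.5 mm²; R_n = min(0.6F_uA_nv, 0.6F_yA_gv) + U_bs·F_u·A_nt = 219.2 kN → 110 kN.
Block shear governs: 110 kN.

110 kN (block shear governs)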